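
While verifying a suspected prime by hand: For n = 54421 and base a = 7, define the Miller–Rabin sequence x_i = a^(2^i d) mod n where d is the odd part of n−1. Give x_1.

n − 1 = 54420 = 2^2 · 13605, so s = 2 and d = 13605.
x_0 = 7^13605 mod 54421 = 40461.
x_1 = 40461^2 mod 54421 = 54420.

54420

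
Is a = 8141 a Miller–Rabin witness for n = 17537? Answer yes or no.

n − 1 = 17536 = 2^7 · 137, so s = 7 and d = 137.
x_0 = 8141^137 mod 17537 = 15167.
x_0 is neither 1 nor 17536, so continue squaring.
x_1 = 15167^2 mod 17537 = 5060.
x_2 = 5060^2 mod 17537 = 17117.
x_3 = 17117^2 mod 17537 = 1030.
x_4 = 1030^2 mod 17537 = 8680.
x_5 = 8680^2 mod 17537 = 3448.
x_6 = 3448^2 mod 17537 = 16155.
Reached i = s−1 = 6 without hitting −1: 8141 is a Miller–Rabin witness and 17537 is composite.

yes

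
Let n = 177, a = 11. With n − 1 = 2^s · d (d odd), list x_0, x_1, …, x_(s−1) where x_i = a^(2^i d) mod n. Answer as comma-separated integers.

77, 88, 133, 166

n − 1 = 176 = 2^4 · 11, so s = 4 and d = 11.
x_0 = 11^11 mod 177 = 77.
x_1 = 77^2 mod 177 = 88.
x_2 = 88^2 mod 177 = 133.
x_3 = 133^2 mod 177 = 166.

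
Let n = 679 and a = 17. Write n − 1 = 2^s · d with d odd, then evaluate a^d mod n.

n − 1 = 678 = 2^1 · 339, so s = 1 and d = 339.
17^339 mod 679 = 34.

34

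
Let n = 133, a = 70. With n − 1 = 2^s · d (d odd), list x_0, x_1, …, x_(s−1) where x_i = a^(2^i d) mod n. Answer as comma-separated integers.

n − 1 = 132 = 2^2 · 33, so s = 2 and d = 33.
x_0 = 70^33 mod 133 = 84.
x_1 = 84^2 mod 133 = 7.

84, 7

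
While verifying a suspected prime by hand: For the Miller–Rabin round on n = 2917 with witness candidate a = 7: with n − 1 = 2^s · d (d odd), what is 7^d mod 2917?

n − 1 = 2916 = 2^2 · 729, so s = 2 and d = 729.
Repeated squaring mod 2917: 7^1 ≡ 7, 7^2 ≡ 49, 7^4 ≡ 2401, 7^8 ≡ 809, 7^16 ≡ 1073, 7^32 ≡ 2031, 7^64 ≡ 323, 7^128 ≡ 2234, 7^256 ≡ 2686, 7^512 ≡ 855.
729 = 512 + 128 + 64 + 16 + 8 + 1, so 7^729 ≡ 855·2234·323·1073·809·7 ≡ 2863 (mod 2917).

2863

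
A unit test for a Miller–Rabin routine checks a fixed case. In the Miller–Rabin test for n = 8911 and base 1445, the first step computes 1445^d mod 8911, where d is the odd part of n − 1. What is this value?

n − 1 = 8910 = 2^1 · 4455, so s = 1 and d = 4455.
Repeated squaring mod 8911: 1445^1 ≡ 1445, 1445^2 ≡ 2851, 1445^4 ≡ 1369, 1445^8 ≡ 2851, 1445^16 ≡ 1369, 1445^32 ≡ 2851, 1445^64 ≡ 1369, 1445^128 ≡ 2851, 1445^256 ≡ 1369, 1445^512 ≡ 2851, 1445^1024 ≡ 1369, 1445^2048 ≡ 2851, 1445^4096 ≡ 1369.
4455 = 4096 + 256 + 64 + 32 + 4 + 2 + 1, so 1445^4455 ≡ 1369·1369·1369·2851·1369·2851·1445 ≡ 2813 (mod 8911).

2813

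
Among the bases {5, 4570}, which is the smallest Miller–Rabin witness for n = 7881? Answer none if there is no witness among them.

n − 1 = 7880 = 2^3 · 985, so s = 3 and d = 985.
Base 5: x_0 = 5^985 mod 7881 = 7598. x_0 is neither 1 nor 7880, so continue squaring. x_1 = 7598^2 mod 7881 = 1279. x_2 = 1279^2 mod 7881 = 4474. Reached i = s−1 = 2 without hitting −1: 5 is a Miller–Rabin witness and 7881 is composite.
Base 4570: x_0 = 4570^985 mod 7881 = 3076. x_0 is neither 1 nor 7880, so continue squaring. x_1 = 3076^2 mod 7881 = 4576. x_2 = 4576^2 mod 7881 = 7840. Reached i = s−1 = 2 without hitting −1: 4570 is a Miller–Rabin witness and 7881 is composite.
The smallest witness among the given bases is 5.

5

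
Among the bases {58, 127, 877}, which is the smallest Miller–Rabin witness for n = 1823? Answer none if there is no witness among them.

n − 1 = 1822 = 2^1 · 911, so s = 1 and d = 911.
Base 58: x_0 = 58^911 mod 1823 = 1. x_0 = 1, so 58 is not a witness.
Base 127: x_0 = 127^911 mod 1823 = 1. x_0 = 1, so 127 is not a witness.
Base 877: x_0 = 877^911 mod 1823 = 1. x_0 = 1, so 877 is not a witness.
No listed base is a witness for 1823.

none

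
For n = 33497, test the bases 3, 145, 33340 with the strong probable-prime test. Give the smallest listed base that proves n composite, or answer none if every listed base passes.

3

n − 1 = 33496 = 2^3 · 4187, so s = 3 and d = 4187.
Base 3: x_0 = 3^4187 mod 33497 = 1093. x_0 is neither 1 nor 33496, so continue squaring. x_1 = 1093^2 mod 33497 = 22254. x_2 = 22254^2 mod 33497 = 20868. Reached i = s−1 = 2 without hitting −1: 3 is a Miller–Rabin witness and 33497 is composite.
Base 145: x_0 = 145^4187 mod 33497 = 10895. x_0 is neither 1 nor 33496, so continue squaring. x_1 = 10895^2 mod 33497 = 21154. x_2 = 21154^2 mod 33497 = 5293. Reached i = s−1 = 2 without hitting −1: 145 is a Miller–Rabin witness and 33497 is composite.
Base 33340: x_0 = 33340^4187 mod 33497 = 29995. x_0 is neither 1 nor 33496, so continue squaring. x_1 = 29995^2 mod 33497 = 4102. x_2 = 4102^2 mod 33497 = 10910. Reached i = s−1 = 2 without hitting −1: 33340 is a Miller–Rabin witness and 33497 is composite.
The smallest witness among the given bases is 3.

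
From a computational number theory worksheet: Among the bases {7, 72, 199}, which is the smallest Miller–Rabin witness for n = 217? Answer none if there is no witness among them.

n − 1 = 216 = 2^3 · 27, so s = 3 and d = 27.
Base 7: x_0 = 7^27 mod 217 = 140. x_0 is neither 1 nor 216, so continue squaring. x_1 = 140^2 mod 217 = 70. x_2 = 70^2 mod 217 = 126. Reached i = s−1 = 2 without hitting −1: 7 is a Miller–Rabin witness and 217 is composite.
Base 72: x_0 = 72^27 mod 217 = 190. x_0 is neither 1 nor 216, so continue squaring. x_1 = 190^2 mod 217 = 78. x_2 = 78^2 mod 217 = 8. Reached i = s−1 = 2 without hitting −1: 72 is a Miller–Rabin witness and 217 is composite.
Base 199: x_0 = 199^27 mod 217 = 209. x_0 is neither 1 nor 216, so continue squaring. x_1 = 209^2 mod 217 = 64. x_2 = 64^2 mod 217 = 190. Reached i = s−1 = 2 without hitting −1: 199 is a Miller–Rabin witness and 217 is composite.
The smallest witness among the given bases is 7.

7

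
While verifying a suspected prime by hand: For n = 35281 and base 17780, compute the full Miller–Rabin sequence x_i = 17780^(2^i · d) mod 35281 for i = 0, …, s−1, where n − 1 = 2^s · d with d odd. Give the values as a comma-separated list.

7973, 27648, 13758, 35280

n − 1 = 35280 = 2^4 · 2205, so s = 4 and d = 2205.
x_0 = 17780^2205 mod 35281 = 7973.
x_1 = 7973^2 mod 35281 = 27648.
x_2 = 27648^2 mod 35281 = 13758.
x_3 = 13758^2 mod 35281 = 35280.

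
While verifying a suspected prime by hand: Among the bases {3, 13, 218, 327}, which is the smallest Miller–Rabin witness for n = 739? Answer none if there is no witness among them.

n − 1 = 738 = 2^1 · 369, so s = 1 and d = 369.
Base 3: x_0 = 3^369 mod 739 = 738. x_0 = 738 ≡ −1, so 3 is not a witness.
Base 13: x_0 = 13^369 mod 739 = 738. x_0 = 738 ≡ −1, so 13 is not a witness.
Base 218: x_0 = 218^369 mod 739 = 1. x_0 = 1, so 218 is not a witness.
Base 327: x_0 = 327^369 mod 739 = 1. x_0 = 1, so 327 is not a witness.
No listed base is a witness for 739.

none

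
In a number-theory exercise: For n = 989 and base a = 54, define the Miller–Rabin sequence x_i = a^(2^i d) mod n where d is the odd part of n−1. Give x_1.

279

n − 1 = 988 = 2^2 · 247, so s = 2 and d = 247.
x_0 = 54^247 mod 989 = 637.
x_1 = 637^2 mod 989 = 279.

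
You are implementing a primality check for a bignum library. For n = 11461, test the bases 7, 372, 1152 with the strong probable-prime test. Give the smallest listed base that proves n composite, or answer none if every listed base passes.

7

n − 1 = 11460 = 2^2 · 2865, so s = 2 and d = 2865.
Base 7: x_0 = 7^2865 mod 11461 = 6288. x_0 is neither 1 nor 11460, so continue squaring. x_1 = 6288^2 mod 11461 = 9955. Reached i = s−1 = 1 without hitting −1: 7 is a Miller–Rabin witness and 11461 is composite.
Base 372: x_0 = 372^2865 mod 11461 = 4609. x_0 is neither 1 nor 11460, so continue squaring. x_1 = 4609^2 mod 11461 = 5648. Reached i = s−1 = 1 without hitting −1: 372 is a Miller–Rabin witness and 11461 is composite.
Base 1152: x_0 = 1152^2865 mod 11461 = 1525. x_0 is neither 1 nor 11460, so continue squaring. x_1 = 1525^2 mod 11461 = 10503. Reached i = s−1 = 1 without hitting −1: 1152 is a Miller–Rabin witness and 11461 is composite.
The smallest witness among the given bases is 7.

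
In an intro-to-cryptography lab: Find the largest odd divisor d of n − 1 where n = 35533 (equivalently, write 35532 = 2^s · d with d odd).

8883

Halving: 35532 → 17766 → 8883; 8883 is odd.
So 35532 = 2^2 · 8883.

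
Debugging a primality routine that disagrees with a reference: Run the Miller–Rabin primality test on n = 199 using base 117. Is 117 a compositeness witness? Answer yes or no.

n − 1 = 198 = 2^1 · 99, so s = 1 and d = 99.
Repeated squaring mod 199: 117^1 ≡ 117, 117^2 ≡ 157, 117^4 ≡ 172, 117^8 ≡ 132, 117^16 ≡ 111, 117^32 ≡ 182, 117^64 ≡ 90.
99 = 64 + 32 + 2 + 1, so 117^99 ≡ 90·182·157·117 ≡ 1 (mod 199).
x_0 = 117^99 mod 199 = 1.
x_0 = 1, so 117 is not a witness.

no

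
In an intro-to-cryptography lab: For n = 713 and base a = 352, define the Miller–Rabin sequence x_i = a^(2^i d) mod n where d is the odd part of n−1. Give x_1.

n − 1 = 712 = 2^3 · 89, so s = 3 and d = 89.
Repeated squaring mod 713: 352^1 ≡ 352, 352^2 ≡ 555, 352^4 ≡ 9, 352^8 ≡ 81, 352^16 ≡ 144, 352^32 ≡ 59, 352^64 ≡ 629.
89 = 64 + 16 + 8 + 1, so 352^89 ≡ 629·144·81·352 ≡ 513 (mod 713).
x_0 = 513.
x_1 = 513^2 mod 713 = 72.

72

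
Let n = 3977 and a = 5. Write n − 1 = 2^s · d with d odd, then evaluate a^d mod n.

1538

n − 1 = 3976 = 2^3 · 497, so s = 3 and d = 497.
5^497 mod 3977 = 1538.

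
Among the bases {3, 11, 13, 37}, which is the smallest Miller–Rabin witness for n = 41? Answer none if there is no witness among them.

none

n − 1 = 40 = 2^3 · 5, so s = 3 and d = 5.
Base 3: x_0 = 3^5 mod 41 = 38. x_0 is neither 1 nor 40, so continue squaring. x_1 = 38^2 mod 41 = 9. x_2 = 9^2 mod 41 = 40. x_2 ≡ −1, so 3 is not a witness.
Base 11: x_0 = 11^5 mod 41 = 3. x_0 is neither 1 nor 40, so continue squaring. x_1 = 3^2 mod 41 = 9. x_2 = 9^2 mod 41 = 40. x_2 ≡ −1, so 11 is not a witness.
Base 13: x_0 = 13^5 mod 41 = 38. x_0 is neither 1 nor 40, so continue squaring. x_1 = 38^2 mod 41 = 9. x_2 = 9^2 mod 41 = 40. x_2 ≡ −1, so 13 is not a witness.
Base 37: x_0 = 37^5 mod 41 = 1. x_0 = 1, so 37 is not a witness.
No listed base is a witness for 41.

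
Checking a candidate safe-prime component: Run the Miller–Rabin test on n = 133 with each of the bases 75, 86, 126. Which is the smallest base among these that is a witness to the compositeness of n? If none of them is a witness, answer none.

n − 1 = 132 = 2^2 · 33, so s = 2 and d = 33.
Base 75: x_0 = 75^33 mod 133 = 132. x_0 = 132 ≡ −1, so 75 is not a witness.
Base 86: x_0 = 86^33 mod 133 = 8. x_0 is neither 1 nor 132, so continue squaring. x_1 = 8^2 mod 133 = 64. Reached i = s−1 = 1 without hitting −1: 86 is a Miller–Rabin witness and 133 is composite.
Base 126: x_0 = 126^33 mod 133 = 56. x_0 is neither 1 nor 132, so continue squaring. x_1 = 56^2 mod 133 = 77. Reached i = s−1 = 1 without hitting −1: 126 is a Miller–Rabin witness and 133 is composite.
The smallest witness among the given bases is 86.

86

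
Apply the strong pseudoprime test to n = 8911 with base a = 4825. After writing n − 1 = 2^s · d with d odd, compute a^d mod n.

6098

n − 1 = 8910 = 2^1 · 4455, so s = 1 and d = 4455.
4825^4455 mod 8911 = 6098.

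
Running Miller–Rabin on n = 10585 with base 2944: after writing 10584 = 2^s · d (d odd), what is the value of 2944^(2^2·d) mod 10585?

1

n − 1 = 10584 = 2^3 · 1323, so s = 3 and d = 1323.
x_0 = 2944^1323 mod 10585 = 684.
x_1 = 684^2 mod 10585 = 2116.
x_2 = 2116^2 mod 10585 = 1.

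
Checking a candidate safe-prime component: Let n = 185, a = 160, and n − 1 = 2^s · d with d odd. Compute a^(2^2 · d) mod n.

n − 1 = 184 = 2^3 · 23, so s = 3 and d = 23.
x_0 = 160^23 mod 185 = 155.
x_1 = 155^2 mod 185 = 160.
x_2 = 160^2 mod 185 = 70.

70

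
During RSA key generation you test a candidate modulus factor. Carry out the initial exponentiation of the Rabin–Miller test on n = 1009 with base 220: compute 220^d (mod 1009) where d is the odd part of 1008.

n − 1 = 1008 = 2^4 · 63, so s = 4 and d = 63.
By repeated squaring, 220^63 ≡ 183 (mod 1009).

183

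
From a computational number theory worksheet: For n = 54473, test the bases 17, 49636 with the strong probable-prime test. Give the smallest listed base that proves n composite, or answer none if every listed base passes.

17

n − 1 = 54472 = 2^3 · 6809, so s = 3 and d = 6809.
Base 17: x_0 = 17^6809 mod 54473 = 7302. x_0 is neither 1 nor 54472, so continue squaring. x_1 = 7302^2 mod 54473 = 44610. x_2 = 44610^2 mod 54473 = 44464. Reached i = s−1 = 2 without hitting −1: 17 is a Miller–Rabin witness and 54473 is composite.
Base 49636: x_0 = 49636^6809 mod 54473 = 25149. x_0 is neither 1 nor 54472, so continue squaring. x_1 = 25149^2 mod 54473 = 40671. x_2 = 40671^2 mod 54473 = 3123. Reached i = s−1 = 2 without hitting −1: 49636 is a Miller–Rabin witness and 54473 is composite.
The smallest witness among the given bases is 17.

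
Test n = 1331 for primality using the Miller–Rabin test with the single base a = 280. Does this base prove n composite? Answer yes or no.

yes

n − 1 = 1330 = 2^1 · 665, so s = 1 and d = 665.
x_0 = 280^665 mod 1331 = 1101.
x_0 ∉ {1, 1330} and s = 1, so 280 is a Miller–Rabin witness and 1331 is composite.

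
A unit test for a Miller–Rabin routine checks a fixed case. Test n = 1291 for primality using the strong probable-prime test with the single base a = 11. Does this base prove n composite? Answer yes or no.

no

n − 1 = 1290 = 2^1 · 645, so s = 1 and d = 645.
x_0 = 11^645 mod 1291 = 1290.
x_0 = 1290 ≡ −1, so 11 is not a witness.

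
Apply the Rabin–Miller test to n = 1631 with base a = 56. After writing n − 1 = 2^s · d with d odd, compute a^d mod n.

1099

n − 1 = 1630 = 2^1 · 815, so s = 1 and d = 815.
56^815 mod 1631 = 1099.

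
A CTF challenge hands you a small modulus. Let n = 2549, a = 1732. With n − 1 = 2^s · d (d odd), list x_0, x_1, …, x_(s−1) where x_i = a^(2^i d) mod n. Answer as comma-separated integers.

n − 1 = 2548 = 2^2 · 637, so s = 2 and d = 637.
x_0 = 1732^637 mod 2549 = 1.
x_1 = 1^2 mod 2549 = 1.

1, 1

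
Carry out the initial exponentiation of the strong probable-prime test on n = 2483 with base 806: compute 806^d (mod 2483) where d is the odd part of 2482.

364

n − 1 = 2482 = 2^1 · 1241, so s = 1 and d = 1241.
806^1241 mod 2483 = 364.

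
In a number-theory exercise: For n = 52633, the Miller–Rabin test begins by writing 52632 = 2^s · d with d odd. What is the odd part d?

Halving: 52632 → 26316 → 13158 → 6579; 6579 is odd.
So 52632 = 2^3 · 6579.

6579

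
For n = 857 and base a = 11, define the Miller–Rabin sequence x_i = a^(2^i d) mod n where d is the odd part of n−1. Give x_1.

n − 1 = 856 = 2^3 · 107, so s = 3 and d = 107.
x_0 = 11^107 mod 857 = 351.
x_1 = 351^2 mod 857 = 650.

650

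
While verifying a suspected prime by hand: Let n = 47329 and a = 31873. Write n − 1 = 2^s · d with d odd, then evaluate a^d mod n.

n − 1 = 47328 = 2^5 · 1479, so s = 5 and d = 1479.
31873^1479 mod 47329 = 8657.

8657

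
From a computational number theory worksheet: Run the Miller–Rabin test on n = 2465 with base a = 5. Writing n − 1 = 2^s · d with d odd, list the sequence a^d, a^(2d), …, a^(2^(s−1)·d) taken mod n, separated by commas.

2145, 1335, 30, 900, 1480

n − 1 = 2464 = 2^5 · 77, so s = 5 and d = 77.
x_0 = 5^77 mod 2465 = 2145.
x_1 = 2145^2 mod 2465 = 1335.
x_2 = 1335^2 mod 2465 = 30.
x_3 = 30^2 mod 2465 = 900.
x_4 = 900^2 mod 2465 = 1480.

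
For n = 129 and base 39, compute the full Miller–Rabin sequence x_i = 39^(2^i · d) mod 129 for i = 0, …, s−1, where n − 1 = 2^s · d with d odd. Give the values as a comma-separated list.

n − 1 = 128 = 2^7 · 1, so s = 7 and d = 1.
x_0 = 39^1 mod 129 = 39.
x_1 = 39^2 mod 129 = 102.
x_2 = 102^2 mod 129 = 84.
x_3 = 84^2 mod 129 = 90.
x_4 = 90^2 mod 129 = 102.
x_5 = 102^2 mod 129 = 84.
x_6 = 84^2 mod 129 = 90.

39, 102, 84, 90, 102, 84, 90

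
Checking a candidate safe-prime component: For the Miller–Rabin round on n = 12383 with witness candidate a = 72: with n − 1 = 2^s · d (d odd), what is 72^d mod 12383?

5296

n − 1 = 12382 = 2^1 · 6191, so s = 1 and d = 6191.
72^6191 mod 12383 = 5296.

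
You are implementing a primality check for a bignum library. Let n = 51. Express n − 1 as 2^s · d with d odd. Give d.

25

Halving: 50 → 25; 25 is odd.
So 50 = 2^1 · 25.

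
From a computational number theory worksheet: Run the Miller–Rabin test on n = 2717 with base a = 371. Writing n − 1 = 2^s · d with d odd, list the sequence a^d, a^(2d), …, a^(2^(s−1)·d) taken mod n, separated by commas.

n − 1 = 2716 = 2^2 · 679, so s = 2 and d = 679.
x_0 = 371^679 mod 2717 = 1514.
x_1 = 1514^2 mod 2717 = 1765.

1514, 1765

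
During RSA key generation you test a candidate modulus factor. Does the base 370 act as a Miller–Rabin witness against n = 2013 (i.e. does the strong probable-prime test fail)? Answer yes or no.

n − 1 = 2012 = 2^2 · 503, so s = 2 and d = 503.
x_0 = 370^503 mod 2013 = 1564.
x_0 is neither 1 nor 2012, so continue squaring.
x_1 = 1564^2 mod 2013 = 301.
Reached i = s−1 = 1 without hitting −1: 370 is a Miller–Rabin witness and 2013 is composite.

yes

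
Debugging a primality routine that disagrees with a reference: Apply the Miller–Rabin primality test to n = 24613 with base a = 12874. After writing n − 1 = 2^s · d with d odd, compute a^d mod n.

n − 1 = 24612 = 2^2 · 6153, so s = 2 and d = 6153.
12874^6153 mod 24613 = 11905.

11905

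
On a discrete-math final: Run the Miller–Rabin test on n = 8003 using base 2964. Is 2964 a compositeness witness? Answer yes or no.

n − 1 = 8002 = 2^1 · 4001, so s = 1 and d = 4001.
Repeated squaring mod 8003: 2964^1 ≡ 2964, 2964^2 ≡ 6005, 2964^4 ≡ 6510, 2964^8 ≡ 4215, 2964^16 ≡ 7568, 2964^32 ≡ 5156, 2964^64 ≡ 6373, 2964^128 ≡ 7907, 2964^256 ≡ 1213, 2964^512 ≡ 6820, 2964^1024 ≡ 6967, 2964^2048 ≡ 894.
4001 = 2048 + 1024 + 512 + 256 + 128 + 32 + 1, so 2964^4001 ≡ 894·6967·6820·1213·7907·5156·2964 ≡ 4264 (mod 8003).
x_0 = 2964^4001 mod 8003 = 4264.
x_0 ∉ {1, 8002} and s = 1, so 2964 is a Miller–Rabin witness and 8003 is composite.

yes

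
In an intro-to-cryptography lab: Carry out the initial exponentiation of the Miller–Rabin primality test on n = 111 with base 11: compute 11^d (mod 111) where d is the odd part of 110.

n − 1 = 110 = 2^1 · 55, so s = 1 and d = 55.
11^55 mod 111 = 11.

11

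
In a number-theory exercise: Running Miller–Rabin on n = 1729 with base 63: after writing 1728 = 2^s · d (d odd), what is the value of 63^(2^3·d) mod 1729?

n − 1 = 1728 = 2^6 · 27, so s = 6 and d = 27.
x_0 = 63^27 mod 1729 = 343.
x_1 = 343^2 mod 1729 = 77.
x_2 = 77^2 mod 1729 = 742.
x_3 = 742^2 mod 1729 = 742.

742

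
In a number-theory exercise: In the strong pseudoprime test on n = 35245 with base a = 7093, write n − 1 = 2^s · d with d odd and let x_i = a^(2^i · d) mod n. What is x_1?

n − 1 = 35244 = 2^2 · 8811, so s = 2 and d = 8811.
x_0 = 7093^8811 mod 35245 = 26867.
x_1 = 26867^2 mod 35245 = 18089.

18089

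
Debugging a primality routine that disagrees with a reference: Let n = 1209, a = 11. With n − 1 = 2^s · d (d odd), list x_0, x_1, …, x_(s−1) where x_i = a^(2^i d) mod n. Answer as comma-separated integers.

n − 1 = 1208 = 2^3 · 151, so s = 3 and d = 151.
x_0 = 11^151 mod 1209 = 197.
x_1 = 197^2 mod 1209 = 121.
x_2 = 121^2 mod 1209 = 133.

197, 121, 133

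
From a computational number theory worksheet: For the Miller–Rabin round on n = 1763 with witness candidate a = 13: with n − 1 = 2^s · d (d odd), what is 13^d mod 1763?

n − 1 = 1762 = 2^1 · 881, so s = 1 and d = 881.
Repeated squaring mod 1763: 13^1 ≡ 13, 13^2 ≡ 169, 13^4 ≡ 353, 13^8 ≡ 1199, 13^16 ≡ 756, 13^32 ≡ 324, 13^64 ≡ 959, 13^128 ≡ 1158, 13^256 ≡ 1084, 13^512 ≡ 898.
881 = 512 + 256 + 64 + 32 + 16 + 1, so 13^881 ≡ 898·1084·959·324·756·13 ≡ 956 (mod 1763).

956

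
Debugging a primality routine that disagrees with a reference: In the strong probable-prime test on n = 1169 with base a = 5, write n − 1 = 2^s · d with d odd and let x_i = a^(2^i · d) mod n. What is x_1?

n − 1 = 1168 = 2^4 · 73, so s = 4 and d = 73.
By repeated squaring, 5^73 ≡ 614 (mod 1169).
x_0 = 614.
x_1 = 614^2 mod 1169 = 578.

578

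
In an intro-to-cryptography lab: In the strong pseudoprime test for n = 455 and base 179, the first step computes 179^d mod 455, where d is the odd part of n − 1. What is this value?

394

n − 1 = 454 = 2^1 · 227, so s = 1 and d = 227.
179^227 mod 455 = 394.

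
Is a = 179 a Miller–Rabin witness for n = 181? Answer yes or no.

no

n − 1 = 180 = 2^2 · 45, so s = 2 and d = 45.
x_0 = 179^45 mod 181 = 19.
x_0 is neither 1 nor 180, so continue squaring.
x_1 = 19^2 mod 181 = 180.
x_1 ≡ −1, so 179 is not a witness.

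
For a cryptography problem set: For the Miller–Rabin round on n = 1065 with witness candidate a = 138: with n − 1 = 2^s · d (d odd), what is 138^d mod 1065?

n − 1 = 1064 = 2^3 · 133, so s = 3 and d = 133.
138^133 mod 1065 = 543.

543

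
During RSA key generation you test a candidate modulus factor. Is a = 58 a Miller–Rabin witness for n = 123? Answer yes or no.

n − 1 = 122 = 2^1 · 61, so s = 1 and d = 61.
Repeated squaring mod 123: 58^1 ≡ 58, 58^2 ≡ 43, 58^4 ≡ 4, 58^8 ≡ 16, 58^16 ≡ 10, 58^32 ≡ 100.
61 = 32 + 16 + 8 + 4 + 1, so 58^61 ≡ 100·10·16·4·58 ≡ 106 (mod 123).
x_0 = 58^61 mod 123 = 106.
x_0 ∉ {1, 122} and s = 1, so 58 is a Miller–Rabin witness and 123 is composite.

yes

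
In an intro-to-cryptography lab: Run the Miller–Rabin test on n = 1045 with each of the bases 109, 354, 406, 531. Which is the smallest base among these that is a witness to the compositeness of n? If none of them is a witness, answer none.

354

n − 1 = 1044 = 2^2 · 261, so s = 2 and d = 261.
Base 109: x_0 = 109^261 mod 1045 = 1044. x_0 = 1044 ≡ −1, so 109 is not a witness.
Base 354: x_0 = 354^261 mod 1045 = 189. x_0 is neither 1 nor 1044, so continue squaring. x_1 = 189^2 mod 1045 = 191. Reached i = s−1 = 1 without hitting −1: 354 is a Miller–Rabin witness and 1045 is composite.
Base 406: x_0 = 406^261 mod 1045 = 571. x_0 is neither 1 nor 1044, so continue squaring. x_1 = 571^2 mod 1045 = 1. x_1 = 1 but x_0 ≠ ±1, a nontrivial square root of 1 — 406 is a witness and 1045 is composite.
Base 531: x_0 = 531^261 mod 1045 = 531. x_0 is neither 1 nor 1044, so continue squaring. x_1 = 531^2 mod 1045 = 856. Reached i = s−1 = 1 without hitting −1: 531 is a Miller–Rabin witness and 1045 is composite.
The smallest witness among the given bases is 354.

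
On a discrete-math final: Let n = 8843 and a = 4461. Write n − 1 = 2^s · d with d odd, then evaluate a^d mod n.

n − 1 = 8842 = 2^1 · 4421, so s = 1 and d = 4421.
4461^4421 mod 8843 = 2038.

2038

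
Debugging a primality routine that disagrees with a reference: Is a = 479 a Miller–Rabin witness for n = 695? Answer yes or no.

yes

n − 1 = 694 = 2^1 · 347, so s = 1 and d = 347.
x_0 = 479^347 mod 695 = 604.
x_0 ∉ {1, 694} and s = 1, so 479 is a Miller–Rabin witness and 695 is composite.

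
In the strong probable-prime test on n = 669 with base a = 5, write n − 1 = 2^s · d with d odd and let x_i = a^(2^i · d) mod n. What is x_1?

664

n − 1 = 668 = 2^2 · 167, so s = 2 and d = 167.
x_0 = 5^167 mod 669 = 467.
x_1 = 467^2 mod 669 = 664.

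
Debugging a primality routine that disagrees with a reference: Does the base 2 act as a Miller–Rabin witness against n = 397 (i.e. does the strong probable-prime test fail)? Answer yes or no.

no

n − 1 = 396 = 2^2 · 99, so s = 2 and d = 99.
x_0 = 2^99 mod 397 = 63.
x_0 is neither 1 nor 396, so continue squaring.
x_1 = 63^2 mod 397 = 396.
x_1 ≡ −1, so 2 is not a witness.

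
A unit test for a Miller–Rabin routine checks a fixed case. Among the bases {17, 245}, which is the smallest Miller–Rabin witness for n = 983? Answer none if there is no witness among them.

n − 1 = 982 = 2^1 · 491, so s = 1 and d = 491.
Base 17: x_0 = 17^491 mod 983 = 982. x_0 = 982 ≡ −1, so 17 is not a witness.
Base 245: x_0 = 245^491 mod 983 = 982. x_0 = 982 ≡ −1, so 245 is not a witness.
No listed base is a witness for 983.

none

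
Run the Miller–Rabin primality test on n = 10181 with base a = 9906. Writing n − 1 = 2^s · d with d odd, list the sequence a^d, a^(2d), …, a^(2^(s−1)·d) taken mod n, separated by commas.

n − 1 = 10180 = 2^2 · 2545, so s = 2 and d = 2545.
x_0 = 9906^2545 mod 10181 = 1500.
x_1 = 1500^2 mod 10181 = 10180.

1500, 10180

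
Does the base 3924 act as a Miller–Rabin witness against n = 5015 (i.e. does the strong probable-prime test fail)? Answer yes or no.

n − 1 = 5014 = 2^1 · 2507, so s = 1 and d = 2507.
x_0 = 3924^2507 mod 5015 = 4379.
x_0 ∉ {1, 5014} and s = 1, so 3924 is a Miller–Rabin witness and 5015 is composite.

yes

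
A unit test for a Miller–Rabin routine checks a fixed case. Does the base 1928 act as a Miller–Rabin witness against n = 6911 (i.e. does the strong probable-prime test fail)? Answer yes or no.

n − 1 = 6910 = 2^1 · 3455, so s = 1 and d = 3455.
Repeated squaring mod 6911: 1928^1 ≡ 1928, 1928^2 ≡ 5977, 1928^4 ≡ 1570, 1928^8 ≡ 4584, 1928^16 ≡ 3616, 1928^32 ≡ 6755, 1928^64 ≡ 3603, 1928^128 ≡ 2751, 1928^256 ≡ 456, 1928^512 ≡ 606, 1928^1024 ≡ 953, 1928^2048 ≡ 2868.
3455 = 2048 + 1024 + 256 + 64 + 32 + 16 + 8 + 4 + 2 + 1, so 1928^3455 ≡ 2868·953·456·3603·6755·3616·4584·1570·5977·1928 ≡ 6910 (mod 6911).
x_0 = 1928^3455 mod 6911 = 6910.
x_0 = 6910 ≡ −1, so 1928 is not a witness.

no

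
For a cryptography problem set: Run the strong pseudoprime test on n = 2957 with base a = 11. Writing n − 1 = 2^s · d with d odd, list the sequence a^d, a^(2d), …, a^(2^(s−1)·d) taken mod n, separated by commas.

n − 1 = 2956 = 2^2 · 739, so s = 2 and d = 739.
x_0 = 11^739 mod 2957 = 2956.
x_1 = 2956^2 mod 2957 = 1.

2956, 1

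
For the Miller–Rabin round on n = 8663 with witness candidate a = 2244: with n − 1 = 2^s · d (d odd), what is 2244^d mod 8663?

n − 1 = 8662 = 2^1 · 4331, so s = 1 and d = 4331.
Repeated squaring mod 8663: 2244^1 ≡ 2244, 2244^2 ≡ 2333, 2244^4 ≡ 2525, 2244^8 ≡ 8320, 2244^16 ≡ 5030, 2244^32 ≡ 4940, 2244^64 ≡ 8592, 2244^128 ≡ 5041, 2244^256 ≡ 3102, 2244^512 ≡ 6474, 2244^1024 ≡ 1082, 2244^2048 ≡ 1219, 2244^4096 ≡ 4588.
4331 = 4096 + 128 + 64 + 32 + 8 + 2 + 1, so 2244^4331 ≡ 4588·5041·8592·4940·8320·2333·2244 ≡ 8662 (mod 8663).

8662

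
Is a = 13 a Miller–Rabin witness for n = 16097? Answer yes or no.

no

n − 1 = 16096 = 2^5 · 503, so s = 5 and d = 503.
x_0 = 13^503 mod 16097 = 9875.
x_0 is neither 1 nor 16096, so continue squaring.
x_1 = 9875^2 mod 16097 = 16096.
x_1 ≡ −1, so 13 is not a witness.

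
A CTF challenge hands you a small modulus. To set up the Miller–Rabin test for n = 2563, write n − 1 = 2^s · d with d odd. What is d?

Halving: 2562 → 1281; 1281 is odd.
So 2562 = 2^1 · 1281.

1281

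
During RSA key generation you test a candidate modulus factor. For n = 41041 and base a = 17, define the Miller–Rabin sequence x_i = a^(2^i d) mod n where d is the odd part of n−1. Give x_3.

n − 1 = 41040 = 2^4 · 2565, so s = 4 and d = 2565.
x_0 = 17^2565 mod 41041 = 33032.
x_1 = 33032^2 mod 41041 = 38039.
x_2 = 38039^2 mod 41041 = 24025.
x_3 = 24025^2 mod 41041 = 1.

1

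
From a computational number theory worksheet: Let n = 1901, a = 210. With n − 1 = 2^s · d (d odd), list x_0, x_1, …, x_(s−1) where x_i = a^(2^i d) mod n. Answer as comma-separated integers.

1, 1

n − 1 = 1900 = 2^2 · 475, so s = 2 and d = 475.
x_0 = 210^475 mod 1901 = 1.
x_1 = 1^2 mod 1901 = 1.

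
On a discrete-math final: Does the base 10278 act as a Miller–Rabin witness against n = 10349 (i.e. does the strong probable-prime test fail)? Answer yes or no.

n − 1 = 10348 = 2^2 · 2587, so s = 2 and d = 2587.
By repeated squaring, 10278^2587 ≡ 1 (mod 10349).
x_0 = 10278^2587 mod 10349 = 1.
x_0 = 1, so 10278 is not a witness.

no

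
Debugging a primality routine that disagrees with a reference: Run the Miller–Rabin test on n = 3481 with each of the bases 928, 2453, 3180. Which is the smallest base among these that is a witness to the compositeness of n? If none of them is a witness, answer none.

n − 1 = 3480 = 2^3 · 435, so s = 3 and d = 435.
Base 928: x_0 = 928^435 mod 3481 = 1061. x_0 is neither 1 nor 3480, so continue squaring. x_1 = 1061^2 mod 3481 = 1358. x_2 = 1358^2 mod 3481 = 2715. Reached i = s−1 = 2 without hitting −1: 928 is a Miller–Rabin witness and 3481 is composite.
Base 2453: x_0 = 2453^435 mod 3481 = 3244. x_0 is neither 1 nor 3480, so continue squaring. x_1 = 3244^2 mod 3481 = 473. x_2 = 473^2 mod 3481 = 945. Reached i = s−1 = 2 without hitting −1: 2453 is a Miller–Rabin witness and 3481 is composite.
Base 3180: x_0 = 3180^435 mod 3481 = 1299. x_0 is neither 1 nor 3480, so continue squaring. x_1 = 1299^2 mod 3481 = 2597. x_2 = 2597^2 mod 3481 = 1712. Reached i = s−1 = 2 without hitting −1: 3180 is a Miller–Rabin witness and 3481 is composite.
The smallest witness among the given bases is 928.

928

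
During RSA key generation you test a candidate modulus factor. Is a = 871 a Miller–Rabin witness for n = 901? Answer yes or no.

n − 1 = 900 = 2^2 · 225, so s = 2 and d = 225.
x_0 = 871^225 mod 901 = 871.
x_0 is neither 1 nor 900, so continue squaring.
x_1 = 871^2 mod 901 = 900.
x_1 ≡ −1, so 871 is not a witness.

no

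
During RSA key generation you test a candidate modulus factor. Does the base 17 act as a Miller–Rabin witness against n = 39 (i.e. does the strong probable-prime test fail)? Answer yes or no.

yes

n − 1 = 38 = 2^1 · 19, so s = 1 and d = 19.
Repeated squaring mod 39: 17^1 ≡ 17, 17^2 ≡ 16, 17^4 ≡ 22, 17^8 ≡ 16, 17^16 ≡ 22.
19 = 16 + 2 + 1, so 17^19 ≡ 22·16·17 ≡ 17 (mod 39).
x_0 = 17^19 mod 39 = 17.
x_0 ∉ {1, 38} and s = 1, so 17 is a Miller–Rabin witness and 39 is composite.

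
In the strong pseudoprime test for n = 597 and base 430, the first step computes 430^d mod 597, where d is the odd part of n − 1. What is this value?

478

n − 1 = 596 = 2^2 · 149, so s = 2 and d = 149.
430^149 mod 597 = 478.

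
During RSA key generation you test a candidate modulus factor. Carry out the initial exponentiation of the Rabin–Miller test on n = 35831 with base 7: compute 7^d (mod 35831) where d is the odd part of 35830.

n − 1 = 35830 = 2^1 · 17915, so s = 1 and d = 17915.
By repeated squaring, 7^17915 ≡ 1 (mod 35831).

1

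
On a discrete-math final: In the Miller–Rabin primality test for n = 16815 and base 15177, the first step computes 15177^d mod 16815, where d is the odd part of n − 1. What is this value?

n − 1 = 16814 = 2^1 · 8407, so s = 1 and d = 8407.
By repeated squaring, 15177^8407 ≡ 8793 (mod 16815).

8793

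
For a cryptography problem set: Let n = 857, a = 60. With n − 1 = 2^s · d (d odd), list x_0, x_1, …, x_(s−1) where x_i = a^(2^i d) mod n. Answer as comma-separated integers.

207, 856, 1

n − 1 = 856 = 2^3 · 107, so s = 3 and d = 107.
x_0 = 60^107 mod 857 = 207.
x_1 = 207^2 mod 857 = 856.
x_2 = 856^2 mod 857 = 1.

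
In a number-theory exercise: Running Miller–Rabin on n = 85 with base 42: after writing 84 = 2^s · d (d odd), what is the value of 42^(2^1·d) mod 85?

64

n − 1 = 84 = 2^2 · 21, so s = 2 and d = 21.
x_0 = 42^21 mod 85 = 77.
x_1 = 77^2 mod 85 = 64.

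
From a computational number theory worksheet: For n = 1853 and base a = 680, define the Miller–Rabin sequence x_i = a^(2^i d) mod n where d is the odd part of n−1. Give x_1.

1105

n − 1 = 1852 = 2^2 · 463, so s = 2 and d = 463.
x_0 = 680^463 mod 1853 = 1683.
x_1 = 1683^2 mod 1853 = 1105.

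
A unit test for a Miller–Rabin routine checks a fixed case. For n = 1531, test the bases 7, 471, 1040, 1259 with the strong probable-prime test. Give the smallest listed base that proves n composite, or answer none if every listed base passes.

n − 1 = 1530 = 2^1 · 765, so s = 1 and d = 765.
Base 7: x_0 = 7^765 mod 1531 = 1. x_0 = 1, so 7 is not a witness.
Base 471: x_0 = 471^765 mod 1531 = 1530. x_0 = 1530 ≡ −1, so 471 is not a witness.
Base 1040: x_0 = 1040^765 mod 1531 = 1. x_0 = 1, so 1040 is not a witness.
Base 1259: x_0 = 1259^765 mod 1531 = 1530. x_0 = 1530 ≡ −1, so 1259 is not a witness.
No listed base is a witness for 1531.

none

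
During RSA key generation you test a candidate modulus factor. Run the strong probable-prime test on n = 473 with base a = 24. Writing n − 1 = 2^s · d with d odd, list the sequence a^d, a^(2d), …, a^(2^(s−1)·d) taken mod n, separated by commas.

369, 410, 185

n − 1 = 472 = 2^3 · 59, so s = 3 and d = 59.
x_0 = 24^59 mod 473 = 369.
x_1 = 369^2 mod 473 = 410.
x_2 = 410^2 mod 473 = 185.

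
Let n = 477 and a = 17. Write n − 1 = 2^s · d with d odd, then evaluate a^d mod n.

188

n − 1 = 476 = 2^2 · 119, so s = 2 and d = 119.
By repeated squaring, 17^119 ≡ 188 (mod 477).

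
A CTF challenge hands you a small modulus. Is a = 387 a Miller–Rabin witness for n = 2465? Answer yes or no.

n − 1 = 2464 = 2^5 · 77, so s = 5 and d = 77.
x_0 = 387^77 mod 2465 = 302.
x_0 is neither 1 nor 2464, so continue squaring.
x_1 = 302^2 mod 2465 = 2464.
x_1 ≡ −1, so 387 is not a witness.

no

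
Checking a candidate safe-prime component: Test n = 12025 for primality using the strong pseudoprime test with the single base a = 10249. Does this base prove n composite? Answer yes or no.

yes

n − 1 = 12024 = 2^3 · 1503, so s = 3 and d = 1503.
x_0 = 10249^1503 mod 12025 = 5624.
x_0 is neither 1 nor 12024, so continue squaring.
x_1 = 5624^2 mod 12025 = 3626.
x_2 = 3626^2 mod 12025 = 4551.
Reached i = s−1 = 2 without hitting −1: 10249 is a Miller–Rabin witness and 12025 is composite.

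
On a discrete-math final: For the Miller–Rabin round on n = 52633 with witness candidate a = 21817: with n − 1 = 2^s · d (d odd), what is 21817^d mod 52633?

27397

n − 1 = 52632 = 2^3 · 6579, so s = 3 and d = 6579.
21817^6579 mod 52633 = 27397.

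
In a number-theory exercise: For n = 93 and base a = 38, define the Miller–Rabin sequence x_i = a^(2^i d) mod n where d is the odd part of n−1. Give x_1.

7

n − 1 = 92 = 2^2 · 23, so s = 2 and d = 23.
x_0 = 38^23 mod 93 = 41.
x_1 = 41^2 mod 93 = 7.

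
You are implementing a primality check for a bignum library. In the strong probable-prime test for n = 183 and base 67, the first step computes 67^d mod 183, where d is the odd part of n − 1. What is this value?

55

n − 1 = 182 = 2^1 · 91, so s = 1 and d = 91.
Repeated squaring mod 183: 67^1 ≡ 67, 67^2 ≡ 97, 67^4 ≡ 76, 67^8 ≡ 103, 67^16 ≡ 178, 67^32 ≡ 25, 67^64 ≡ 76.
91 = 64 + 16 + 8 + 2 + 1, so 67^91 ≡ 76·178·103·97·67 ≡ 55 (mod 183).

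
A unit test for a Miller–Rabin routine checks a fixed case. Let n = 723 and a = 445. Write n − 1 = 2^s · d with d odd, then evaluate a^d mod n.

n − 1 = 722 = 2^1 · 361, so s = 1 and d = 361.
Repeated squaring mod 723: 445^1 ≡ 445, 445^2 ≡ 646, 445^4 ≡ 145, 445^8 ≡ 58, 445^16 ≡ 472, 445^32 ≡ 100, 445^64 ≡ 601, 445^128 ≡ 424, 445^256 ≡ 472.
361 = 256 + 64 + 32 + 8 + 1, so 445^361 ≡ 472·601·100·58·445 ≡ 37 (mod 723).

37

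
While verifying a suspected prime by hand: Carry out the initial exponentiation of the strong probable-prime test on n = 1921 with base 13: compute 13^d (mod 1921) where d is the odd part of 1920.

n − 1 = 1920 = 2^7 · 15, so s = 7 and d = 15.
13^15 mod 1921 = 1551.

1551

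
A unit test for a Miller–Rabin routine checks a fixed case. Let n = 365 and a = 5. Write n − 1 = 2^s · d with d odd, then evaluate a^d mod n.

135

n − 1 = 364 = 2^2 · 91, so s = 2 and d = 91.
5^91 mod 365 = 135.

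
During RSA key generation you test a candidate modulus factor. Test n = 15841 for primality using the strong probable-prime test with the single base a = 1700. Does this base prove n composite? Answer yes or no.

n − 1 = 15840 = 2^5 · 495, so s = 5 and d = 495.
Repeated squaring mod 15841: 1700^1 ≡ 1700, 1700^2 ≡ 6938, 1700^4 ≡ 10886, 1700^8 ≡ 14316, 1700^16 ≡ 12839, 1700^32 ≡ 14316, 1700^64 ≡ 12839, 1700^128 ≡ 14316, 1700^256 ≡ 12839.
495 = 256 + 128 + 64 + 32 + 8 + 4 + 2 + 1, so 1700^495 ≡ 12839·14316·12839·14316·14316·10886·6938·1700 ≡ 6726 (mod 15841).
x_0 = 1700^495 mod 15841 = 6726.
x_0 is neither 1 nor 15840, so continue squaring.
x_1 = 6726^2 mod 15841 = 13021.
x_2 = 13021^2 mod 15841 = 218.
x_3 = 218^2 mod 15841 = 1.
x_3 = 1 but x_2 ≠ ±1, a nontrivial square root of 1 — 1700 is a witness and 15841 is composite.

yes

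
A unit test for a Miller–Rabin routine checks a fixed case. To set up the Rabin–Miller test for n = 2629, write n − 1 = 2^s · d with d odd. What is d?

657

Halving: 2628 → 1314 → 657; 657 is odd.
So 2628 = 2^2 · 657.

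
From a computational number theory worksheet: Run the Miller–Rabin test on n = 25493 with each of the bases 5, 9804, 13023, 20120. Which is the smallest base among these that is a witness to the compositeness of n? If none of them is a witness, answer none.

5

n − 1 = 25492 = 2^2 · 6373, so s = 2 and d = 6373.
Base 5: x_0 = 5^6373 mod 25493 = 22612. x_0 is neither 1 nor 25492, so continue squaring. x_1 = 22612^2 mod 25493 = 14936. Reached i = s−1 = 1 without hitting −1: 5 is a Miller–Rabin witness and 25493 is composite.
Base 9804: x_0 = 9804^6373 mod 25493 = 9804. x_0 is neither 1 nor 25492, so continue squaring. x_1 = 9804^2 mod 25493 = 9806. Reached i = s−1 = 1 without hitting −1: 9804 is a Miller–Rabin witness and 25493 is composite.
Base 13023: x_0 = 13023^6373 mod 25493 = 16871. x_0 is neither 1 nor 25492, so continue squaring. x_1 = 16871^2 mod 25493 = 1296. Reached i = s−1 = 1 without hitting −1: 13023 is a Miller–Rabin witness and 25493 is composite.
Base 20120: x_0 = 20120^6373 mod 25493 = 15791. x_0 is neither 1 nor 25492, so continue squaring. x_1 = 15791^2 mod 25493 = 8648. Reached i = s−1 = 1 without hitting −1: 20120 is a Miller–Rabin witness and 25493 is composite.
The smallest witness among the given bases is 5.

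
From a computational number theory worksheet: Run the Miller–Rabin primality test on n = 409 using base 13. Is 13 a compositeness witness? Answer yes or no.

n − 1 = 408 = 2^3 · 51, so s = 3 and d = 51.
By repeated squaring, 13^51 ≡ 31 (mod 409).
x_0 = 13^51 mod 409 = 31.
x_0 is neither 1 nor 408, so continue squaring.
x_1 = 31^2 mod 409 = 143.
x_2 = 143^2 mod 409 = 408.
x_2 ≡ −1, so 13 is not a witness.

no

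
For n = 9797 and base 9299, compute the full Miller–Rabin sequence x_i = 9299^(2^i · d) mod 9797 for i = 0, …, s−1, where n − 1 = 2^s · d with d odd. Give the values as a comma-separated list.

5930, 3467

n − 1 = 9796 = 2^2 · 2449, so s = 2 and d = 2449.
x_0 = 9299^2449 mod 9797 = 5930.
x_1 = 5930^2 mod 9797 = 3467.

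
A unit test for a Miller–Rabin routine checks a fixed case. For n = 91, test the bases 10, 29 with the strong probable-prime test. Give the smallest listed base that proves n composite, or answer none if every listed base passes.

n − 1 = 90 = 2^1 · 45, so s = 1 and d = 45.
Base 10: x_0 = 10^45 mod 91 = 90. x_0 = 90 ≡ −1, so 10 is not a witness.
Base 29: x_0 = 29^45 mod 91 = 1. x_0 = 1, so 29 is not a witness.
No listed base is a witness for 91.

none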